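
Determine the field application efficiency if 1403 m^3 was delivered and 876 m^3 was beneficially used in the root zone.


Ea = V_root / V_field * 100 = 876 / 1403 * 100 = 62.4376%

62.4376 %


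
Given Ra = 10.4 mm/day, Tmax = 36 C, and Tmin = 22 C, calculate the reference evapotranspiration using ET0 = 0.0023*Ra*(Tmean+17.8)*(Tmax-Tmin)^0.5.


Tmean = (Tmax + Tmin)/2 = (36 + 22)/2 = 29.0
ET0 = 0.0023 * 10.4 * (29.0 + 17.8) * sqrt(36 - 22)
ET0 = 0.0023 * 10.4 * 46.8 * 3.741657

4.1886 mm/day


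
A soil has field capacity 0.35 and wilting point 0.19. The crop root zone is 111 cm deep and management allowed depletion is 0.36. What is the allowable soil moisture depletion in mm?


SMD = (FC - PWP) * d * MAD * 10
SMD = (0.35 - 0.19) * 111 * 0.36 * 10
SMD = 0.1600 * 111 * 0.36 * 10

63.9360 mm


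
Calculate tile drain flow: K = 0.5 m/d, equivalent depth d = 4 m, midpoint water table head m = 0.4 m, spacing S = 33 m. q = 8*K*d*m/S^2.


q = 8*K*d*m/S^2
q = 8*0.5*4*0.4/33^2
q = 6.4000 / 1089

0.0059 m/d


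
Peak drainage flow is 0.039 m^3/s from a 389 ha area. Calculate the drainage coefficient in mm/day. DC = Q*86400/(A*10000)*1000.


DC = Q * 86400 / (A * 10000) * 1000
DC = 0.039 * 86400 / (389 * 10000) * 1000
DC = 3369600.0000 / 3890000

0.8662 mm/day


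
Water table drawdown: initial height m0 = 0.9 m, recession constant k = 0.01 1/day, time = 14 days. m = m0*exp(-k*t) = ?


m = m0 * exp(-k*t)
m = 0.9 * exp(-0.01 * 14)
m = 0.9 * exp(-0.1400)

0.7824 m


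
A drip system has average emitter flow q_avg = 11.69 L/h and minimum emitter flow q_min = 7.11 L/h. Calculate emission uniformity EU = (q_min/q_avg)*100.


EU = (q_min/q_avg)*100 = (7.11/11.69)*100 = 60.8212%

60.8212 %


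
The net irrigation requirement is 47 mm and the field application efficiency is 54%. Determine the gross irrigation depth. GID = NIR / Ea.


Ea = 54% = 0.54
GID = NIR / Ea = 47 / 0.54 = 87.0370 mm

87.0370 mm


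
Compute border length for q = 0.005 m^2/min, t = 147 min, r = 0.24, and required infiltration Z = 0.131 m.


L = q*t/((1+r)*Z)
L = 0.005*147/((1+0.24)*0.131)
L = 0.735/0.16244

4.5247 m


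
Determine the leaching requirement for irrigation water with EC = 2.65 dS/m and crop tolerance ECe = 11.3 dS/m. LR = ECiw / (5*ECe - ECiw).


LR = ECiw / (5*ECe - ECiw)
LR = 2.65 / (5*11.3 - 2.65)
LR = 2.65 / 53.8500

0.0492


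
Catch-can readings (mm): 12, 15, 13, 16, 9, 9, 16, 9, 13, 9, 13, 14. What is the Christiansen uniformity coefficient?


mean = 12.333333 mm
MAD = 2.277778 mm
CU = (1 - 2.277778/12.333333)*100

81.5315 %


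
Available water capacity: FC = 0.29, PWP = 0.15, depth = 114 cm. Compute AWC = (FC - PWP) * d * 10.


AWC = (FC - PWP) * d * 10
AWC = (0.29 - 0.15) * 114 * 10
AWC = 0.1400 * 114 * 10

159.6000 mm


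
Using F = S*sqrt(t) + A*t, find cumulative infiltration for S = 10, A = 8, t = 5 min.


F = S*sqrt(t) + A*t
F = 10*sqrt(5) + 8*5
F = 10*2.236068 + 40

62.3607 mm


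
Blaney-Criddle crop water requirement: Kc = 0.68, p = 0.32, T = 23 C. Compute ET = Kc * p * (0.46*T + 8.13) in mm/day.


ET = Kc * p * (0.46*T + 8.13)
ET = 0.68 * 0.32 * (0.46*23 + 8.13)
ET = 0.68 * 0.32 * 18.7100

4.0713 mm/day


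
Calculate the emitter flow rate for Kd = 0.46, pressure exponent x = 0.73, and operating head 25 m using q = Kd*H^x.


q = Kd * H^x = 0.46 * 25^0.73 = 0.46 * 10.483256

4.8223 L/h


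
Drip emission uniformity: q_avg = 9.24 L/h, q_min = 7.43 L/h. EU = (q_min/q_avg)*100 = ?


EU = (q_min/q_avg)*100 = (7.43/9.24)*100 = 80.4113%

80.4113 %


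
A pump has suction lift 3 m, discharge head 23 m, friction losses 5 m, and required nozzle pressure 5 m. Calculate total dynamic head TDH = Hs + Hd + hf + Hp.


TDH = Hs + Hd + hf + Hp = 3 + 23 + 5 + 5 = 36

36 m


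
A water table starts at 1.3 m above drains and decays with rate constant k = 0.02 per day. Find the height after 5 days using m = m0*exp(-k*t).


m = m0 * exp(-k*t)
m = 1.3 * exp(-0.02 * 5)
m = 1.3 * exp(-0.1000)

1.1763 m


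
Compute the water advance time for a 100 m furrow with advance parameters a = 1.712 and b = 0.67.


t = (L/a)^(1/b)
t = (100/1.712)^(1/0.67)
t = 58.411215^(1/0.67)

433.0734 min


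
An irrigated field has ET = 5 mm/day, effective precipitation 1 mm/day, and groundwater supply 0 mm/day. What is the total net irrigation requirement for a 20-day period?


Daily deficit = ET - Pe - GW = 5 - 1 - 0 = 4 mm/day
NIR = 4 * 20 = 80 mm

80.0000 mm


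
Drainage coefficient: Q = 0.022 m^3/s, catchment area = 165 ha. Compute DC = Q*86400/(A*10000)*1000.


DC = Q * 86400 / (A * 10000) * 1000
DC = 0.022 * 86400 / (165 * 10000) * 1000
DC = 1900800.0000 / 1650000

1.1520 mm/day


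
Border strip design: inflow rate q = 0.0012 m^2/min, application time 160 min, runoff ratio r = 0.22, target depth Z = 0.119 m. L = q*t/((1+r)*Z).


L = q*t/((1+r)*Z)
L = 0.0012*160/((1+0.22)*0.119)
L = 0.192/0.14518

1.3225 m


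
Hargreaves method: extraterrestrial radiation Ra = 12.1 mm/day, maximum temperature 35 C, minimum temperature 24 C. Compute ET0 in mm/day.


Tmean = (Tmax + Tmin)/2 = (35 + 24)/2 = 29.5
ET0 = 0.0023 * 12.1 * (29.5 + 17.8) * sqrt(35 - 24)
ET0 = 0.0023 * 12.1 * 47.3 * 3.316625

4.3659 mm/day


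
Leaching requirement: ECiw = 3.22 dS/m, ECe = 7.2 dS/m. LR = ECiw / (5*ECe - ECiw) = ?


LR = ECiw / (5*ECe - ECiw)
LR = 3.22 / (5*7.2 - 3.22)
LR = 3.22 / 32.7800

0.0982


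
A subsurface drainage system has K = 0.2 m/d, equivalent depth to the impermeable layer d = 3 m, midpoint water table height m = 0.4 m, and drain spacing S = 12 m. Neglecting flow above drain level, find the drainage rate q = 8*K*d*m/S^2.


q = 8*K*d*m/S^2
q = 8*0.2*3*0.4/12^2
q = 1.9200 / 144

0.0133 m/d


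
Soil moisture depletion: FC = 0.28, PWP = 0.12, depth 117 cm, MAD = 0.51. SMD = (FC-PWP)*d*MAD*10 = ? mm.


SMD = (FC - PWP) * d * MAD * 10
SMD = (0.28 - 0.12) * 117 * 0.51 * 10
SMD = 0.1600 * 117 * 0.51 * 10

95.4720 mm


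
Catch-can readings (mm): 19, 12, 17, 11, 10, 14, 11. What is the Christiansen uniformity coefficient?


mean = 13.428571 mm
MAD = 2.775510 mm
CU = (1 - 2.775510/13.428571)*100

79.3313 %


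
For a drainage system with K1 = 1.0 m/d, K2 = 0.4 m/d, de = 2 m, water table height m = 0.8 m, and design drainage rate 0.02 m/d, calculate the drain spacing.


S^2 = 8*K2*de*m/q + 4*K1*m^2/q
S^2 = 8*0.4*2*0.8/0.02 + 4*1.0*0.8^2/0.02
S = sqrt(384.0000)

19.5959 m


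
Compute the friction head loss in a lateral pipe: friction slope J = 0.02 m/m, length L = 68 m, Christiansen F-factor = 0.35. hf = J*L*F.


hf = J * L * F = 0.02 * 68 * 0.35 = 0.4760 m

0.4760 m


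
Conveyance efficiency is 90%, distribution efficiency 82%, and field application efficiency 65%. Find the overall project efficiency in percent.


Ec = 0.9, Eb = 0.82, Ea = 0.65
E = 0.9 * 0.82 * 0.65 * 100 = 47.9700%

47.9700 %


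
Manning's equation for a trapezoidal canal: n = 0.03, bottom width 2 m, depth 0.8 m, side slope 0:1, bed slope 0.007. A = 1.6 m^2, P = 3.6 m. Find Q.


R = A/P = 1.6/3.6 = 0.444444
Q = (1/0.03) * 1.6 * 0.444444^(2/3) * 0.007^0.5

2.5987 m^3/s


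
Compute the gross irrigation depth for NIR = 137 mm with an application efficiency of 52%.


Ea = 52% = 0.52
GID = NIR / Ea = 137 / 0.52 = 263.4615 mm

263.4615 mm


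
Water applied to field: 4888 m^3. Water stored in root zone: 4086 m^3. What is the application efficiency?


Ea = V_root / V_field * 100 = 4086 / 4888 * 100 = 83.5925%

83.5925 %


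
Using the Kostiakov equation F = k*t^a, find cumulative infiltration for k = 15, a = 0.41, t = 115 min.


F = k * t^a = 15 * 115^0.41
F = 15 * 6.996585

104.9488 mm


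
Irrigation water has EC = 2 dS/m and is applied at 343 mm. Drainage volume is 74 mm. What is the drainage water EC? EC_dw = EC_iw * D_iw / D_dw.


EC_dw = EC_iw * D_iw / D_dw
EC_dw = 2 * 343 / 74
EC_dw = 686 / 74

9.2703 dS/m


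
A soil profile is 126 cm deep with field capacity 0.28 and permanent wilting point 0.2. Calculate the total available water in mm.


AWC = (FC - PWP) * d * 10
AWC = (0.28 - 0.2) * 126 * 10
AWC = 0.0800 * 126 * 10

100.8000 mm


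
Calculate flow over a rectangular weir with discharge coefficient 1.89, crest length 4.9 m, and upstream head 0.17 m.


Q = C * L * H^(3/2) = 1.89 * 4.9 * 0.17^1.5 = 1.89 * 4.9 * 0.070093

0.6491 m^3/s


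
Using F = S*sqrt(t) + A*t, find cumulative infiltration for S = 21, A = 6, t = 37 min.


F = S*sqrt(t) + A*t
F = 21*sqrt(37) + 6*37
F = 21*6.082763 + 222

349.7380 mm


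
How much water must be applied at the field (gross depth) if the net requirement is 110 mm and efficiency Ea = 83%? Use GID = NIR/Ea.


Ea = 83% = 0.83
GID = NIR / Ea = 110 / 0.83 = 132.5301 mm

132.5301 mm


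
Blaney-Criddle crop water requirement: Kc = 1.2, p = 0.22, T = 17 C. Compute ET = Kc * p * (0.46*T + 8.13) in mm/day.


ET = Kc * p * (0.46*T + 8.13)
ET = 1.2 * 0.22 * (0.46*17 + 8.13)
ET = 1.2 * 0.22 * 15.9500

4.2108 mm/day


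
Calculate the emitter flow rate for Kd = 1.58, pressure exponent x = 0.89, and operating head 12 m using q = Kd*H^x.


q = Kd * H^x = 1.58 * 12^0.89 = 1.58 * 9.130011

14.4254 L/h


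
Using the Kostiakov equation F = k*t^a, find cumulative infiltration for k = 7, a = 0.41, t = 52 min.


F = k * t^a = 7 * 52^0.41
F = 7 * 5.053140

35.3720 mm


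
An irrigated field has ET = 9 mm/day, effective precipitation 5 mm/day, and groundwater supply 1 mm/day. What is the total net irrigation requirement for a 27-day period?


Daily deficit = ET - Pe - GW = 9 - 5 - 1 = 3 mm/day
NIR = 3 * 27 = 81 mm

81.0000 mm


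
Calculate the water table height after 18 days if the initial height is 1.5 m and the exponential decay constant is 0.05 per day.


m = m0 * exp(-k*t)
m = 1.5 * exp(-0.05 * 18)
m = 1.5 * exp(-0.9000)

0.6099 m


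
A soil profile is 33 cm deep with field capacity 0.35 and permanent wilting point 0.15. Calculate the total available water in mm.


AWC = (FC - PWP) * d * 10
AWC = (0.35 - 0.15) * 33 * 10
AWC = 0.2000 * 33 * 10

66.0000 mm


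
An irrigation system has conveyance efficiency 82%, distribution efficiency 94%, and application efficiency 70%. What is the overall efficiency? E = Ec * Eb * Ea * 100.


Ec = 0.82, Eb = 0.94, Ea = 0.7
E = 0.82 * 0.94 * 0.7 * 100 = 53.9560%

53.9560 %


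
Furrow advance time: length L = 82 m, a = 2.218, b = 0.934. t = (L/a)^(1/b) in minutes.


t = (L/a)^(1/b)
t = (82/2.218)^(1/0.934)
t = 36.970243^(1/0.934)

47.7137 min


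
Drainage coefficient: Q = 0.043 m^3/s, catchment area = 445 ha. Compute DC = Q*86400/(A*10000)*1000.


DC = Q * 86400 / (A * 10000) * 1000
DC = 0.043 * 86400 / (445 * 10000) * 1000
DC = 3715200.0000 / 4450000

0.8349 mm/day


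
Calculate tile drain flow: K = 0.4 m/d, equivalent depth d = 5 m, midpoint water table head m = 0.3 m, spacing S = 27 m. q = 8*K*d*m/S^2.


q = 8*K*d*m/S^2
q = 8*0.4*5*0.3/27^2
q = 4.8000 / 729

0.0066 m/d


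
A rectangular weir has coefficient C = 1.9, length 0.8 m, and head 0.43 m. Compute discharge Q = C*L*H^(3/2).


Q = C * L * H^(3/2) = 1.9 * 0.8 * 0.43^1.5 = 1.9 * 0.8 * 0.281970

0.4286 m^3/s


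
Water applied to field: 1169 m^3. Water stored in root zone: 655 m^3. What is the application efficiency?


Ea = V_root / V_field * 100 = 655 / 1169 * 100 = 56.0308%

56.0308 %


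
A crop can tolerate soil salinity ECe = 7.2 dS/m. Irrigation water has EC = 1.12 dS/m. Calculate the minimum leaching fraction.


LR = ECiw / (5*ECe - ECiw)
LR = 1.12 / (5*7.2 - 1.12)
LR = 1.12 / 34.8800

0.0321


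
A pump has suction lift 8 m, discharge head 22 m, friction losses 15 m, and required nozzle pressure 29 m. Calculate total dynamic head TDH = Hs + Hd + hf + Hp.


TDH = Hs + Hd + hf + Hp = 8 + 22 + 15 + 29 = 74

74 m


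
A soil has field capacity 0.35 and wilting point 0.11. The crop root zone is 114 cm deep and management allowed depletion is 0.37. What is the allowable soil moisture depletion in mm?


SMD = (FC - PWP) * d * MAD * 10
SMD = (0.35 - 0.11) * 114 * 0.37 * 10
SMD = 0.2400 * 114 * 0.37 * 10

101.2320 mm


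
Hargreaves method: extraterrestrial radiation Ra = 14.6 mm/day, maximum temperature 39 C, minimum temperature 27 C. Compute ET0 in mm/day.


Tmean = (Tmax + Tmin)/2 = (39 + 27)/2 = 33.0
ET0 = 0.0023 * 14.6 * (33.0 + 17.8) * sqrt(39 - 27)
ET0 = 0.0023 * 14.6 * 50.8 * 3.464102

5.9093 mm/day


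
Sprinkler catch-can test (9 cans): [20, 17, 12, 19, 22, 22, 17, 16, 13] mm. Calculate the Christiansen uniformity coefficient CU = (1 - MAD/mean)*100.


mean = 17.555556 mm
MAD = 2.839506 mm
CU = (1 - 2.839506/17.555556)*100

83.8256 %


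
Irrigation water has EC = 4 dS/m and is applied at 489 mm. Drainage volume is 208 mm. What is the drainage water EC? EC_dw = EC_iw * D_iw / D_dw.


EC_dw = EC_iw * D_iw / D_dw
EC_dw = 4 * 489 / 208
EC_dw = 1956 / 208

9.4038 dS/m


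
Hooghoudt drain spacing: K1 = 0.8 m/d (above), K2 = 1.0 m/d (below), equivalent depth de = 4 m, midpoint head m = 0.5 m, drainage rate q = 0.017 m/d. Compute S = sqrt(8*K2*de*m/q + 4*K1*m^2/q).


S^2 = 8*K2*de*m/q + 4*K1*m^2/q
S^2 = 8*1.0*4*0.5/0.017 + 4*0.8*0.5^2/0.017
S = sqrt(988.2353)

31.4362 m


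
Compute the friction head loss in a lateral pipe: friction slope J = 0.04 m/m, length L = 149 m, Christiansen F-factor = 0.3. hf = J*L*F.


hf = J * L * F = 0.04 * 149 * 0.3 = 1.7880 m

1.7880 m


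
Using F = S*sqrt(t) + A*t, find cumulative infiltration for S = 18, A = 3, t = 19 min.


F = S*sqrt(t) + A*t
F = 18*sqrt(19) + 3*19
F = 18*4.358899 + 57

135.4602 mm


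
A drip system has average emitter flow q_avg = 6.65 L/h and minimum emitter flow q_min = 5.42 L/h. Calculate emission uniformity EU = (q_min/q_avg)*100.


EU = (q_min/q_avg)*100 = (5.42/6.65)*100 = 81.5038%

81.5038 %


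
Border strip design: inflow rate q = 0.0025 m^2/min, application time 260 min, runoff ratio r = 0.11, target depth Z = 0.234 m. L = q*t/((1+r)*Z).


L = q*t/((1+r)*Z)
L = 0.0025*260/((1+0.11)*0.234)
L = 0.65/0.25974

2.5025 m


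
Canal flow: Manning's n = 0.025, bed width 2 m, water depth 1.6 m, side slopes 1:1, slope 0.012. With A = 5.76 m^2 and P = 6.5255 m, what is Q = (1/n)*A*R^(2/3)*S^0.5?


R = A/P = 5.76/6.5255 = 0.882691
Q = (1/0.025) * 5.76 * 0.882691^(2/3) * 0.012^0.5

23.2245 m^3/s


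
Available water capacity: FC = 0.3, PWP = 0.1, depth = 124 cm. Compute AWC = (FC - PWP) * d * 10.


AWC = (FC - PWP) * d * 10
AWC = (0.3 - 0.1) * 124 * 10
AWC = 0.2000 * 124 * 10

248.0000 mm


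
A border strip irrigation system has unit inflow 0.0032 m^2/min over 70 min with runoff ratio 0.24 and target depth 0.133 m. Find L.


L = q*t/((1+r)*Z)
L = 0.0032*70/((1+0.24)*0.133)
L = 0.224/0.16492

1.3582 m


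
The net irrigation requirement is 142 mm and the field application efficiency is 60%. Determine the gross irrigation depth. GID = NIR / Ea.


Ea = 60% = 0.6
GID = NIR / Ea = 142 / 0.6 = 236.6667 mm

236.6667 mm


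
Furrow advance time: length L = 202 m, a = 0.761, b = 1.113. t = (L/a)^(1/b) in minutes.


t = (L/a)^(1/b)
t = (202/0.761)^(1/1.113)
t = 265.440210^(1/1.113)

150.6148 min


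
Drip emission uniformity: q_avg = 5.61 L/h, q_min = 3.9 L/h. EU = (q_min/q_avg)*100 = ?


EU = (q_min/q_avg)*100 = (3.9/5.61)*100 = 69.5187%

69.5187 %


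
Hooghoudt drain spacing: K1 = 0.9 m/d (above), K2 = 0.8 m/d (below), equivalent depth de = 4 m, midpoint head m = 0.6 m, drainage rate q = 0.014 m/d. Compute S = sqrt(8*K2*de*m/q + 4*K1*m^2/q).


S^2 = 8*K2*de*m/q + 4*K1*m^2/q
S^2 = 8*0.8*4*0.6/0.014 + 4*0.9*0.6^2/0.014
S = sqrt(1189.7143)

34.4922 m


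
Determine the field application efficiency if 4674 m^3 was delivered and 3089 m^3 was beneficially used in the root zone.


Ea = V_root / V_field * 100 = 3089 / 4674 * 100 = 66.0890%

66.0890 %


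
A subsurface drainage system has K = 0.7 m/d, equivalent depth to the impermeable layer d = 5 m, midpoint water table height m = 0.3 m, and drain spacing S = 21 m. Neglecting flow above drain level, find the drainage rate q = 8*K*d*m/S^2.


q = 8*K*d*m/S^2
q = 8*0.7*5*0.3/21^2
q = 8.4000 / 441

0.0190 m/d


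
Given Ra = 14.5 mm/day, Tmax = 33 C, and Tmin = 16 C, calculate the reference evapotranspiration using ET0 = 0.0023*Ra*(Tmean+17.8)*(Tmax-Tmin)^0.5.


Tmean = (Tmax + Tmin)/2 = (33 + 16)/2 = 24.5
ET0 = 0.0023 * 14.5 * (24.5 + 17.8) * sqrt(33 - 16)
ET0 = 0.0023 * 14.5 * 42.3 * 4.123106

5.8165 mm/day


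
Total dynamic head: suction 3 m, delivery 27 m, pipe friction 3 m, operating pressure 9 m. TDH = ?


TDH = Hs + Hd + hf + Hp = 3 + 27 + 3 + 9 = 42

42 m


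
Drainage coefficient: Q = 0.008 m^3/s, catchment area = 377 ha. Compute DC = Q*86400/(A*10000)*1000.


DC = Q * 86400 / (A * 10000) * 1000
DC = 0.008 * 86400 / (377 * 10000) * 1000
DC = 691200.0000 / 3770000

0.1833 mm/day


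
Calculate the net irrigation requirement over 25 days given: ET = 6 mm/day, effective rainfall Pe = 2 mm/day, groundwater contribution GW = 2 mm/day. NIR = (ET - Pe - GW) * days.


Daily deficit = ET - Pe - GW = 6 - 2 - 2 = 2 mm/day
NIR = 2 * 25 = 50 mm

50.0000 mm


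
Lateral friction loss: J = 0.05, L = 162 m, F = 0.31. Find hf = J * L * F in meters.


hf = J * L * F = 0.05 * 162 * 0.31 = 2.5110 m

2.5110 m


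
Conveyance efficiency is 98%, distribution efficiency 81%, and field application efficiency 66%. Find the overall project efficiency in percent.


Ec = 0.98, Eb = 0.81, Ea = 0.66
E = 0.98 * 0.81 * 0.66 * 100 = 52.3908%

52.3908 %


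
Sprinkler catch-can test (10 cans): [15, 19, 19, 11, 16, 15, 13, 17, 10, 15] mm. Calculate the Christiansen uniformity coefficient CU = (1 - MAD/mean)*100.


mean = 15.000000 mm
MAD = 2.200000 mm
CU = (1 - 2.200000/15.000000)*100

85.3333 %


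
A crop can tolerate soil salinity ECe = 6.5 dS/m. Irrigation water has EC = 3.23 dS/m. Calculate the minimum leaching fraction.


LR = ECiw / (5*ECe - ECiw)
LR = 3.23 / (5*6.5 - 3.23)
LR = 3.23 / 29.2700

0.1104


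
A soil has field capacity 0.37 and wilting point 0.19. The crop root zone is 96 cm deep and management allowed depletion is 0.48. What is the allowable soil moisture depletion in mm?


SMD = (FC - PWP) * d * MAD * 10
SMD = (0.37 - 0.19) * 96 * 0.48 * 10
SMD = 0.1800 * 96 * 0.48 * 10

82.9440 mm


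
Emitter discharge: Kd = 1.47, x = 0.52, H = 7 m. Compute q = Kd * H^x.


q = Kd * H^x = 1.47 * 7^0.52 = 1.47 * 2.750749

4.0436 L/h


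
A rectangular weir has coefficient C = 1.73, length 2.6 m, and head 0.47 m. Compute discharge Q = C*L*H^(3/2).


Q = C * L * H^(3/2) = 1.73 * 2.6 * 0.47^1.5 = 1.73 * 2.6 * 0.322216

1.4493 m^3/s


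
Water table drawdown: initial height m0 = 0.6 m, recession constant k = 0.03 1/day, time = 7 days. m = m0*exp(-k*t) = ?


m = m0 * exp(-k*t)
m = 0.6 * exp(-0.03 * 7)
m = 0.6 * exp(-0.2100)

0.4864 m


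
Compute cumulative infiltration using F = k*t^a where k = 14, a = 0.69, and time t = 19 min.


F = k * t^a = 14 * 19^0.69
F = 14 * 7.626758

106.7746 mm


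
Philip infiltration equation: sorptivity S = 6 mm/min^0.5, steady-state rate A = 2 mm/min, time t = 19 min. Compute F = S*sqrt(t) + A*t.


F = S*sqrt(t) + A*t
F = 6*sqrt(19) + 2*19
F = 6*4.358899 + 38

64.1534 mm


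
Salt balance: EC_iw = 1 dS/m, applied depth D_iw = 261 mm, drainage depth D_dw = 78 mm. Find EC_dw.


EC_dw = EC_iw * D_iw / D_dw
EC_dw = 1 * 261 / 78
EC_dw = 261 / 78

3.3462 dS/m


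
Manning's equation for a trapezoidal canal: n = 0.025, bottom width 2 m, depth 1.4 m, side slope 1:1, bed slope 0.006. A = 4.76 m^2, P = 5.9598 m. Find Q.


R = A/P = 4.76/5.9598 = 0.798685
Q = (1/0.025) * 4.76 * 0.798685^(2/3) * 0.006^0.5

12.6958 m^3/s


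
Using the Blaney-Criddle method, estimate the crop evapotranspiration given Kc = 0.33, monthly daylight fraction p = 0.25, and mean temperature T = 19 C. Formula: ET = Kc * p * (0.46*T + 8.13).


ET = Kc * p * (0.46*T + 8.13)
ET = 0.33 * 0.25 * (0.46*19 + 8.13)
ET = 0.33 * 0.25 * 16.8700

1.3918 mm/day


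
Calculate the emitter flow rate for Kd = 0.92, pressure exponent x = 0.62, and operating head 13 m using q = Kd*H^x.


q = Kd * H^x = 0.92 * 13^0.62 = 0.92 * 4.905066

4.5127 L/h


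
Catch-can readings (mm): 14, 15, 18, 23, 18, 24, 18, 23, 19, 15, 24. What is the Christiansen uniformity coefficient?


mean = 19.181818 mm
MAD = 3.140496 mm
CU = (1 - 3.140496/19.181818)*100

83.6277 %


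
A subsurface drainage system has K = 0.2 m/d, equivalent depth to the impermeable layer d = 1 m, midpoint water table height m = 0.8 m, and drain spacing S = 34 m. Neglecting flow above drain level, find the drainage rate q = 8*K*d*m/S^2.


q = 8*K*d*m/S^2
q = 8*0.2*1*0.8/34^2
q = 1.2800 / 1156

0.0011 m/d


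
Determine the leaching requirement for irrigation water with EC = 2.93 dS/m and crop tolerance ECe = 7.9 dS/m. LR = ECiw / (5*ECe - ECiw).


LR = ECiw / (5*ECe - ECiw)
LR = 2.93 / (5*7.9 - 2.93)
LR = 2.93 / 36.5700

0.0801


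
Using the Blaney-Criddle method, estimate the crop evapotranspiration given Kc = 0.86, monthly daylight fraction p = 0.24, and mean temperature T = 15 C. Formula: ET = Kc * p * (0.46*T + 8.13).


ET = Kc * p * (0.46*T + 8.13)
ET = 0.86 * 0.24 * (0.46*15 + 8.13)
ET = 0.86 * 0.24 * 15.0300

3.1022 mm/day


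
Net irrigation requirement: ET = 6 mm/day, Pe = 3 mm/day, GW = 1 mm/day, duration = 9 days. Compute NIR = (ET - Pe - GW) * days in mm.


Daily deficit = ET - Pe - GW = 6 - 3 - 1 = 2 mm/day
NIR = 2 * 9 = 18 mm

18.0000 mm


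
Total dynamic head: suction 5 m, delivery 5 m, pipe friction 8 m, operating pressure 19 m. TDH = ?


TDH = Hs + Hd + hf + Hp = 5 + 5 + 8 + 19 = 37

37 m


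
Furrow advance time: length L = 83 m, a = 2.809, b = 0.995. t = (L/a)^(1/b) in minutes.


t = (L/a)^(1/b)
t = (83/2.809)^(1/0.995)
t = 29.547882^(1/0.995)

30.0549 min


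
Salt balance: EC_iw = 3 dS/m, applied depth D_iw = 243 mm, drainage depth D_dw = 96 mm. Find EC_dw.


EC_dw = EC_iw * D_iw / D_dw
EC_dw = 3 * 243 / 96
EC_dw = 729 / 96

7.5938 dS/m


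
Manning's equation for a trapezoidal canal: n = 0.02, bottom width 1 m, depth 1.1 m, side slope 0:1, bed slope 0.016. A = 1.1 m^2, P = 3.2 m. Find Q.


R = A/P = 1.1/3.2 = 0.343750
Q = (1/0.02) * 1.1 * 0.343750^(2/3) * 0.016^0.5

3.4139 m^3/s


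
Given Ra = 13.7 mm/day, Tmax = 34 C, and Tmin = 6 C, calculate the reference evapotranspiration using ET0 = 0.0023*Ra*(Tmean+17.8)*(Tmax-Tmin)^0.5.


Tmean = (Tmax + Tmin)/2 = (34 + 6)/2 = 20.0
ET0 = 0.0023 * 13.7 * (20.0 + 17.8) * sqrt(34 - 6)
ET0 = 0.0023 * 13.7 * 37.8 * 5.291503

6.3026 mm/day


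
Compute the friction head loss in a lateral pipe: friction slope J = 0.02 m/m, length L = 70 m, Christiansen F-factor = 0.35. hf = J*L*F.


hf = J * L * F = 0.02 * 70 * 0.35 = 0.4900 m

0.4900 m


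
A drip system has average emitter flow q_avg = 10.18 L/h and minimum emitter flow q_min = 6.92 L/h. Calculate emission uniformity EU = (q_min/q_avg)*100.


EU = (q_min/q_avg)*100 = (6.92/10.18)*100 = 67.9764%

67.9764 %


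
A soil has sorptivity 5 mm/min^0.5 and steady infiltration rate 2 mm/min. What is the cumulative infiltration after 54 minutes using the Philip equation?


F = S*sqrt(t) + A*t
F = 5*sqrt(54) + 2*54
F = 5*7.348469 + 108

144.7423 mm


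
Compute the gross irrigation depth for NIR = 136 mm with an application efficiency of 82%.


Ea = 82% = 0.82
GID = NIR / Ea = 136 / 0.82 = 165.8537 mm

165.8537 mm


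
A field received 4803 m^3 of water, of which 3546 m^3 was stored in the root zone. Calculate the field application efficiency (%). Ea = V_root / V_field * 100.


Ea = V_root / V_field * 100 = 3546 / 4803 * 100 = 73.8289%

73.8289 %


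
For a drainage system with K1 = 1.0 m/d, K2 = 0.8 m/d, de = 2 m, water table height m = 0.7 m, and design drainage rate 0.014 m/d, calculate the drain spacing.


S^2 = 8*K2*de*m/q + 4*K1*m^2/q
S^2 = 8*0.8*2*0.7/0.014 + 4*1.0*0.7^2/0.014
S = sqrt(780.0000)

27.9285 m


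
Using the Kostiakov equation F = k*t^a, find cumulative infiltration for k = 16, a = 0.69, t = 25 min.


F = k * t^a = 16 * 25^0.69
F = 16 * 9.216767

147.4683 mm


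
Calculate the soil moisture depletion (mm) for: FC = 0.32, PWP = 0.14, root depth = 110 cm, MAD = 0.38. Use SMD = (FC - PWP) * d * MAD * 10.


SMD = (FC - PWP) * d * MAD * 10
SMD = (0.32 - 0.14) * 110 * 0.38 * 10
SMD = 0.1800 * 110 * 0.38 * 10

75.2400 mm


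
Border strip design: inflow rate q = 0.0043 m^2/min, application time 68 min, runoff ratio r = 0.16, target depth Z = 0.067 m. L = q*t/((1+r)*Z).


L = q*t/((1+r)*Z)
L = 0.0043*68/((1+0.16)*0.067)
L = 0.2924/0.07772

3.7622 m


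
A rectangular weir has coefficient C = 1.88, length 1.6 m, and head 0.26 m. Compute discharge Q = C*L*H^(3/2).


Q = C * L * H^(3/2) = 1.88 * 1.6 * 0.26^1.5 = 1.88 * 1.6 * 0.132575

0.3988 m^3/s


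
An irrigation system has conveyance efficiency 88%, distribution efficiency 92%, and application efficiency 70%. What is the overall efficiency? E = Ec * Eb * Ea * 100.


Ec = 0.88, Eb = 0.92, Ea = 0.7
E = 0.88 * 0.92 * 0.7 * 100 = 56.6720%

56.6720 %


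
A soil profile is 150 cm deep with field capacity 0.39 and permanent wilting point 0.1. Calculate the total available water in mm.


AWC = (FC - PWP) * d * 10
AWC = (0.39 - 0.1) * 150 * 10
AWC = 0.2900 * 150 * 10

435.0000 mm


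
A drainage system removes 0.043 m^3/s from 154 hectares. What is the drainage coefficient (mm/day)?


DC = Q * 86400 / (A * 10000) * 1000
DC = 0.043 * 86400 / (154 * 10000) * 1000
DC = 3715200.0000 / 1540000

2.4125 mm/day


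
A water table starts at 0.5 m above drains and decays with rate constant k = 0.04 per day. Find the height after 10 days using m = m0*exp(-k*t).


m = m0 * exp(-k*t)
m = 0.5 * exp(-0.04 * 10)
m = 0.5 * exp(-0.4000)

0.3352 m


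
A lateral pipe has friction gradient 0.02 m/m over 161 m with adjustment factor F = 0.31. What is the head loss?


hf = J * L * F = 0.02 * 161 * 0.31 = 0.9982 m

0.9982 m


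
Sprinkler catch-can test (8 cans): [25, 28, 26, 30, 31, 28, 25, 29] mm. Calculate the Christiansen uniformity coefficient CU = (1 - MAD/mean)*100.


mean = 27.750000 mm
MAD = 1.812500 mm
CU = (1 - 1.812500/27.750000)*100

93.4685 %


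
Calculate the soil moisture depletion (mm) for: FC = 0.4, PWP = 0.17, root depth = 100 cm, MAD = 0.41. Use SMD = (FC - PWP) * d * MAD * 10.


SMD = (FC - PWP) * d * MAD * 10
SMD = (0.4 - 0.17) * 100 * 0.41 * 10
SMD = 0.2300 * 100 * 0.41 * 10

94.3000 mm


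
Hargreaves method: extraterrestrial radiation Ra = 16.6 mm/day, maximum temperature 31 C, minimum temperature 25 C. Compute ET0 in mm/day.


Tmean = (Tmax + Tmin)/2 = (31 + 25)/2 = 28.0
ET0 = 0.0023 * 16.6 * (28.0 + 17.8) * sqrt(31 - 25)
ET0 = 0.0023 * 16.6 * 45.8 * 2.449490

4.2833 mm/day


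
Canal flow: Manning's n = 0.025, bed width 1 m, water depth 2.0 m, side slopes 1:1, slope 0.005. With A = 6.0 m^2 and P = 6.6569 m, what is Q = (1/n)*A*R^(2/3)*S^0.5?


R = A/P = 6.0/6.6569 = 0.901320
Q = (1/0.025) * 6.0 * 0.901320^(2/3) * 0.005^0.5

15.8349 m^3/s


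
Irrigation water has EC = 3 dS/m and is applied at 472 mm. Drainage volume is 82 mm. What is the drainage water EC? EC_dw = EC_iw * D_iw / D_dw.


EC_dw = EC_iw * D_iw / D_dw
EC_dw = 3 * 472 / 82
EC_dw = 1416 / 82

17.2683 dS/m


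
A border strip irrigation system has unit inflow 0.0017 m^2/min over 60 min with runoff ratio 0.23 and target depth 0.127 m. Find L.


L = q*t/((1+r)*Z)
L = 0.0017*60/((1+0.23)*0.127)
L = 0.102/0.15621

0.6530 m


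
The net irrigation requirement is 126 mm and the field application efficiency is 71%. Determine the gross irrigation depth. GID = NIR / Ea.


Ea = 71% = 0.71
GID = NIR / Ea = 126 / 0.71 = 177.4648 mm

177.4648 mm


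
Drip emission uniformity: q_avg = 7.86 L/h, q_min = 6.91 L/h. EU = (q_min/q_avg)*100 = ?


EU = (q_min/q_avg)*100 = (6.91/7.86)*100 = 87.9135%

87.9135 %


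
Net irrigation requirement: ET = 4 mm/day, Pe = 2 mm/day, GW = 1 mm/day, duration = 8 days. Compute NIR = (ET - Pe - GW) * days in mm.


Daily deficit = ET - Pe - GW = 4 - 2 - 1 = 1 mm/day
NIR = 1 * 8 = 8 mm

8.0000 mm


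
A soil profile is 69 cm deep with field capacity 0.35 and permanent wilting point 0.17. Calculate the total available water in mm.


AWC = (FC - PWP) * d * 10
AWC = (0.35 - 0.17) * 69 * 10
AWC = 0.1800 * 69 * 10

124.2000 mm


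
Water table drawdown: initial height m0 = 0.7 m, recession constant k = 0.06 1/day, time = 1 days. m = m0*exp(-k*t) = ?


m = m0 * exp(-k*t)
m = 0.7 * exp(-0.06 * 1)
m = 0.7 * exp(-0.0600)

0.6592 m


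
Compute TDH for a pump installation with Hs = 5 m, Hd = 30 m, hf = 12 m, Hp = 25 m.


TDH = Hs + Hd + hf + Hp = 5 + 30 + 12 + 25 = 72

72 m


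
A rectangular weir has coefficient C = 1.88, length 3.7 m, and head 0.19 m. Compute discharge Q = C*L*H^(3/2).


Q = C * L * H^(3/2) = 1.88 * 3.7 * 0.19^1.5 = 1.88 * 3.7 * 0.082819

0.5761 m^3/s


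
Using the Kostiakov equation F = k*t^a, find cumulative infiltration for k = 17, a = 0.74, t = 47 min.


F = k * t^a = 17 * 47^0.74
F = 17 * 17.272389

293.6306 mm


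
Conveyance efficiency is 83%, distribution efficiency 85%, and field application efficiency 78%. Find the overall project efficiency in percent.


Ec = 0.83, Eb = 0.85, Ea = 0.78
E = 0.83 * 0.85 * 0.78 * 100 = 55.0290%

55.0290 %


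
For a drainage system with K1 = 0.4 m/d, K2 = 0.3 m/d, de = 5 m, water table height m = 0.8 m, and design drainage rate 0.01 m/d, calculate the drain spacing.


S^2 = 8*K2*de*m/q + 4*K1*m^2/q
S^2 = 8*0.3*5*0.8/0.01 + 4*0.4*0.8^2/0.01
S = sqrt(1062.4000)

32.5945 m


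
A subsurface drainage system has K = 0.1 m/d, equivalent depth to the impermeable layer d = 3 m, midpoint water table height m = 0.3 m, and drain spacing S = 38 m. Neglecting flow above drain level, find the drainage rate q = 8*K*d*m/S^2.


q = 8*K*d*m/S^2
q = 8*0.1*3*0.3/38^2
q = 0.7200 / 1444

4.9861e-04 m/d


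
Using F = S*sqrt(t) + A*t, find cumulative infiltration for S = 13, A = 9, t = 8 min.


F = S*sqrt(t) + A*t
F = 13*sqrt(8) + 9*8
F = 13*2.828427 + 72

108.7696 mm


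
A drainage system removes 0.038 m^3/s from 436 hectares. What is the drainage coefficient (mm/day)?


DC = Q * 86400 / (A * 10000) * 1000
DC = 0.038 * 86400 / (436 * 10000) * 1000
DC = 3283200.0000 / 4360000

0.7530 mm/day


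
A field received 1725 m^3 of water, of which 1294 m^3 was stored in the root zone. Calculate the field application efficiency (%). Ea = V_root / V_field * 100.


Ea = V_root / V_field * 100 = 1294 / 1725 * 100 = 75.0145%

75.0145 %


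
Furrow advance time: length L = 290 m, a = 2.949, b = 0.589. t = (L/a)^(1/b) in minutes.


t = (L/a)^(1/b)
t = (290/2.949)^(1/0.589)
t = 98.338420^(1/0.589)

2416.7475 min


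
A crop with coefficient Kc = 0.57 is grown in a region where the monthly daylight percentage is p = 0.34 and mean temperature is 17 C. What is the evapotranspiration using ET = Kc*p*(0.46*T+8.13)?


ET = Kc * p * (0.46*T + 8.13)
ET = 0.57 * 0.34 * (0.46*17 + 8.13)
ET = 0.57 * 0.34 * 15.9500

3.0911 mm/day


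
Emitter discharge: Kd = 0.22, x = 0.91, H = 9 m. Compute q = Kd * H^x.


q = Kd * H^x = 0.22 * 9^0.91 = 0.22 * 7.385173

1.6247 L/h


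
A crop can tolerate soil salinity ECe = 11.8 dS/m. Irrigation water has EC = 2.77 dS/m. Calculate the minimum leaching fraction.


LR = ECiw / (5*ECe - ECiw)
LR = 2.77 / (5*11.8 - 2.77)
LR = 2.77 / 56.2300

0.0493


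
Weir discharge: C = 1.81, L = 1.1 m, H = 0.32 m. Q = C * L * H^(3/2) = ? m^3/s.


Q = C * L * H^(3/2) = 1.81 * 1.1 * 0.32^1.5 = 1.81 * 1.1 * 0.181019

0.3604 m^3/s


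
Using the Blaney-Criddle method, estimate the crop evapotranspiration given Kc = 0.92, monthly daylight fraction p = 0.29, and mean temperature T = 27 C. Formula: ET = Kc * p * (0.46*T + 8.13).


ET = Kc * p * (0.46*T + 8.13)
ET = 0.92 * 0.29 * (0.46*27 + 8.13)
ET = 0.92 * 0.29 * 20.5500

5.4827 mm/day


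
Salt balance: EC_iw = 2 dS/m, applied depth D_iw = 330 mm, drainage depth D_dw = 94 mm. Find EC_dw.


EC_dw = EC_iw * D_iw / D_dw
EC_dw = 2 * 330 / 94
EC_dw = 660 / 94

7.0213 dS/m


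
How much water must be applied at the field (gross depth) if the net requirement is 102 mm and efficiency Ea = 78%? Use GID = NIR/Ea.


Ea = 78% = 0.78
GID = NIR / Ea = 102 / 0.78 = 130.7692 mm

130.7692 mm


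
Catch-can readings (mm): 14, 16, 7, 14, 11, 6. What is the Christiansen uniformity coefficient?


mean = 11.333333 mm
MAD = 3.333333 mm
CU = (1 - 3.333333/11.333333)*100

70.5882 %


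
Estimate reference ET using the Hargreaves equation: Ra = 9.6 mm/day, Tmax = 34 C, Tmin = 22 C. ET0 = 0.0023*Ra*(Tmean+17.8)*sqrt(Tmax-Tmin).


Tmean = (Tmax + Tmin)/2 = (34 + 22)/2 = 28.0
ET0 = 0.0023 * 9.6 * (28.0 + 17.8) * sqrt(34 - 22)
ET0 = 0.0023 * 9.6 * 45.8 * 3.464102

3.5031 mm/day


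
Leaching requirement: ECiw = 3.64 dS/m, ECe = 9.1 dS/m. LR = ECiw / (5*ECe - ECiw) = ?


LR = ECiw / (5*ECe - ECiw)
LR = 3.64 / (5*9.1 - 3.64)
LR = 3.64 / 41.8600

0.0870


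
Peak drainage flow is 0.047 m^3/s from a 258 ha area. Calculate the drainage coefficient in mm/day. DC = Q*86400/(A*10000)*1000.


DC = Q * 86400 / (A * 10000) * 1000
DC = 0.047 * 86400 / (258 * 10000) * 1000
DC = 4060800.0000 / 2580000

1.5740 mm/day


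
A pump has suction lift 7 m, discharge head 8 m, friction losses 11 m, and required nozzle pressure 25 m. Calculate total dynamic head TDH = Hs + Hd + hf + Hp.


TDH = Hs + Hd + hf + Hp = 7 + 8 + 11 + 25 = 51

51 m


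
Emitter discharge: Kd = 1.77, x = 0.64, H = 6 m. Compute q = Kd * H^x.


q = Kd * H^x = 1.77 * 6^0.64 = 1.77 * 3.147870

5.5717 L/h


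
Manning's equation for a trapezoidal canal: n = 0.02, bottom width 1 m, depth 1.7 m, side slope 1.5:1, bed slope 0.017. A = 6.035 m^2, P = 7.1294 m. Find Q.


R = A/P = 6.035/7.1294 = 0.846495
Q = (1/0.02) * 6.035 * 0.846495^(2/3) * 0.017^0.5

35.2064 m^3/s


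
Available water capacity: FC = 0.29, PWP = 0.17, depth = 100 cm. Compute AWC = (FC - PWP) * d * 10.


AWC = (FC - PWP) * d * 10
AWC = (0.29 - 0.17) * 100 * 10
AWC = 0.1200 * 100 * 10

120.0000 mm


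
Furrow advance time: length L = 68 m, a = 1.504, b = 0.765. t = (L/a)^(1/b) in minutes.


t = (L/a)^(1/b)
t = (68/1.504)^(1/0.765)
t = 45.212766^(1/0.765)

145.7941 min


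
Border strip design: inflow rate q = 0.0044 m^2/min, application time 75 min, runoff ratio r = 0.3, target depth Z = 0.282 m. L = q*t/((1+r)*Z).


L = q*t/((1+r)*Z)
L = 0.0044*75/((1+0.3)*0.282)
L = 0.33/0.3666

0.9002 m


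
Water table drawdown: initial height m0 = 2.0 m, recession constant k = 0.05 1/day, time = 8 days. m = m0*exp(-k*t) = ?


m = m0 * exp(-k*t)
m = 2.0 * exp(-0.05 * 8)
m = 2.0 * exp(-0.4000)

1.3406 m


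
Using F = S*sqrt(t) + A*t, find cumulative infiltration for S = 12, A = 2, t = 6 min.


F = S*sqrt(t) + A*t
F = 12*sqrt(6) + 2*6
F = 12*2.449490 + 12

41.3939 mm


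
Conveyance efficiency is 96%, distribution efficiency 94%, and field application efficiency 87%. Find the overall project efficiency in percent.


Ec = 0.96, Eb = 0.94, Ea = 0.87
E = 0.96 * 0.94 * 0.87 * 100 = 78.5088%

78.5088 %


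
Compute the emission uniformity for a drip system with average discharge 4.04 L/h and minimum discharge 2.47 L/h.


EU = (q_min/q_avg)*100 = (2.47/4.04)*100 = 61.1386%

61.1386 %


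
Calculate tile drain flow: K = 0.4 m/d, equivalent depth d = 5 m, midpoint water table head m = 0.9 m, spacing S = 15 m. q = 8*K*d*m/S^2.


q = 8*K*d*m/S^2
q = 8*0.4*5*0.9/15^2
q = 14.4000 / 225

0.0640 m/d


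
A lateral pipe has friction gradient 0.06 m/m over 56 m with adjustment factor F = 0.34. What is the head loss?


hf = J * L * F = 0.06 * 56 * 0.34 = 1.1424 m

1.1424 m


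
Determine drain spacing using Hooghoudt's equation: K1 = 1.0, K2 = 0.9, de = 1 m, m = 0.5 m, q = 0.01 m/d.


S^2 = 8*K2*de*m/q + 4*K1*m^2/q
S^2 = 8*0.9*1*0.5/0.01 + 4*1.0*0.5^2/0.01
S = sqrt(460.0000)

21.4476 m


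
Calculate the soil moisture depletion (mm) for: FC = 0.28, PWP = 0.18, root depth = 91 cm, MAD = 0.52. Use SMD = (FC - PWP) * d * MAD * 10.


SMD = (FC - PWP) * d * MAD * 10
SMD = (0.28 - 0.18) * 91 * 0.52 * 10
SMD = 0.1000 * 91 * 0.52 * 10

47.3200 mm


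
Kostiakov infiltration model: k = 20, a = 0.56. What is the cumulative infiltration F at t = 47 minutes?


F = k * t^a = 20 * 47^0.56
F = 20 * 8.637236

172.7447 mm


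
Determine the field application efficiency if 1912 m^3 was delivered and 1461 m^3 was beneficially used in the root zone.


Ea = V_root / V_field * 100 = 1461 / 1912 * 100 = 76.4121%

76.4121 %


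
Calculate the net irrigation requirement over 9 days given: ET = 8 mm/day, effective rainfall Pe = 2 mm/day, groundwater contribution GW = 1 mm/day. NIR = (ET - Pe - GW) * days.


Daily deficit = ET - Pe - GW = 8 - 2 - 1 = 5 mm/day
NIR = 5 * 9 = 45 mm

45.0000 mm


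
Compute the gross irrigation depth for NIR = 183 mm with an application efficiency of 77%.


Ea = 77% = 0.77
GID = NIR / Ea = 183 / 0.77 = 237.6623 mm

237.6623 mm


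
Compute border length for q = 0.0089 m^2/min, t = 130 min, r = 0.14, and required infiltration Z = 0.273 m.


L = q*t/((1+r)*Z)
L = 0.0089*130/((1+0.14)*0.273)
L = 1.157/0.31122

3.7176 m


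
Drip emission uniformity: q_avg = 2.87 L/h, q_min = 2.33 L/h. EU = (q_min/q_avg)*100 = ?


EU = (q_min/q_avg)*100 = (2.33/2.87)*100 = 81.1847%

81.1847 %


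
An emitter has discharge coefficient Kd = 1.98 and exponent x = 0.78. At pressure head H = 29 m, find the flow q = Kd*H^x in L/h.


q = Kd * H^x = 1.98 * 29^0.78 = 1.98 * 13.825169

27.3738 L/h


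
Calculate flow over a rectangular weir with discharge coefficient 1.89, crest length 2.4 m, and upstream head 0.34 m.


Q = C * L * H^(3/2) = 1.89 * 2.4 * 0.34^1.5 = 1.89 * 2.4 * 0.198252

0.8993 m^3/s


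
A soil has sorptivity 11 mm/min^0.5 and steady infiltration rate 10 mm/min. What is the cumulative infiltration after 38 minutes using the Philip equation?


F = S*sqrt(t) + A*t
F = 11*sqrt(38) + 10*38
F = 11*6.164414 + 380

447.8086 mm


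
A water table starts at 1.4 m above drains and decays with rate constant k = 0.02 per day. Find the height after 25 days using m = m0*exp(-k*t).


m = m0 * exp(-k*t)
m = 1.4 * exp(-0.02 * 25)
m = 1.4 * exp(-0.5000)

0.8491 m


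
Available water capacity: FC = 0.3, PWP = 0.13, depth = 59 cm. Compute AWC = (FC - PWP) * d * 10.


AWC = (FC - PWP) * d * 10
AWC = (0.3 - 0.13) * 59 * 10
AWC = 0.1700 * 59 * 10

100.3000 mm


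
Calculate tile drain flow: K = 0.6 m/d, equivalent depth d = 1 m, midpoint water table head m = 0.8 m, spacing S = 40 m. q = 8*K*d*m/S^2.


q = 8*K*d*m/S^2
q = 8*0.6*1*0.8/40^2
q = 3.8400 / 1600

0.0024 m/d


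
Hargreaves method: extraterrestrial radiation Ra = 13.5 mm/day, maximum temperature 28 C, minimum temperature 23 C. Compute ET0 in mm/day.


Tmean = (Tmax + Tmin)/2 = (28 + 23)/2 = 25.5
ET0 = 0.0023 * 13.5 * (25.5 + 17.8) * sqrt(28 - 23)
ET0 = 0.0023 * 13.5 * 43.3 * 2.236068

3.0063 mm/day


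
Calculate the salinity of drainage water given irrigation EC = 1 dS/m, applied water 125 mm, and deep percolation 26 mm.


EC_dw = EC_iw * D_iw / D_dw
EC_dw = 1 * 125 / 26
EC_dw = 125 / 26

4.8077 dS/m


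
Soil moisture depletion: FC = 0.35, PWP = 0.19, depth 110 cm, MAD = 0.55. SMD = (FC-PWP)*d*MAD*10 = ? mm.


SMD = (FC - PWP) * d * MAD * 10
SMD = (0.35 - 0.19) * 110 * 0.55 * 10
SMD = 0.1600 * 110 * 0.55 * 10

96.8000 mm


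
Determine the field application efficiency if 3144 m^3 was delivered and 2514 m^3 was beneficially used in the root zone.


Ea = V_root / V_field * 100 = 2514 / 3144 * 100 = 79.9618%

79.9618 %
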